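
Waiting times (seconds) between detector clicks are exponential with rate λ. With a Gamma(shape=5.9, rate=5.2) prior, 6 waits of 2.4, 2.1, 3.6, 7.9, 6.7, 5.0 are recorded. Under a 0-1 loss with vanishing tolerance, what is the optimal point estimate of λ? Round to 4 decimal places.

Σ times = 27.7. Posterior: Gamma(shape = 5.9+6 = 11.9, rate = 5.2+27.7 = 32.9).
Mode = (α−1)/β = 10.9/32.9 = 0.3313.
Mean = α/β = 11.9/32.9 = 0.3617.
This is the posterior mode — the MAP estimate.

0.3313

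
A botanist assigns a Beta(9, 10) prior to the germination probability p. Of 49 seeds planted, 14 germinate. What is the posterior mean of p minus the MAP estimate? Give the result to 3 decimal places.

Posterior: Beta(9+14, 10+35) = Beta(23, 45).
Mode = (23−1)/(23+45−2) = 22/66 = 0.333.
Mean = 23/(23+45) = 23/68 = 0.338.
Difference = 0.338 − 0.333 = 0.005.

0.005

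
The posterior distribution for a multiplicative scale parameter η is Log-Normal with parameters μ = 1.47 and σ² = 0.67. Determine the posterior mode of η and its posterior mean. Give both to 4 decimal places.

Mode = exp(μ − σ²) = exp(0.80) = 2.2255.
Mean = exp(μ + σ²/2) = exp(1.805) = 6.0800.
The mean is pulled above the mode by the posterior's right skew.

η_MAP = 2.2255, E[η|data] = 6.0800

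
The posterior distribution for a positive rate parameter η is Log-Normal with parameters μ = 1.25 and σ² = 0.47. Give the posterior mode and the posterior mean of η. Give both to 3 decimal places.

MAP = 2.181; posterior mean = 4.415

Mode = exp(μ − σ²) = exp(0.78) = 2.181.
Mean = exp(μ + σ²/2) = exp(1.485) = 4.415.
Right-skewed posterior ⇒ mode < mean.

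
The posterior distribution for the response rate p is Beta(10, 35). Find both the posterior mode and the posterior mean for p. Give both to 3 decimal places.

Mode = (10−1)/(10+35−2) = 9/43 = 0.209.
Mean = 10/(10+35) = 10/45 = 0.222.

MAP = 0.209, posterior mean = 0.222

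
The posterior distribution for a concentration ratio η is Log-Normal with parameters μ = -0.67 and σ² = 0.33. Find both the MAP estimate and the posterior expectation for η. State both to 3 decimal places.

η_MAP = 0.368, E[η|data] = 0.604

Mode = exp(μ − σ²) = exp(-1.00) = 0.368.
Mean = exp(μ + σ²/2) = exp(-0.505) = 0.604.
Mean > mode: the posterior has a right tail.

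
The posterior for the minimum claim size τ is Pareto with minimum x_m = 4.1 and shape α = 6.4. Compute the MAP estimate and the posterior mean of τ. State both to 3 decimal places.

MAP = 4.100, posterior mean = 4.859

The Pareto density is strictly decreasing on [x_m, ∞), so the mode is x_m = 4.100.
Mean = α·x_m/(α−1) = 6.4·4.1/5.4 = 4.859.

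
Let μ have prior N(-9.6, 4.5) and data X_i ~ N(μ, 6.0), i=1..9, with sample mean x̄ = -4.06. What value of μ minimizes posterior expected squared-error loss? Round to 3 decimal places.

-4.775

Posterior for μ is Normal. Precision-weighted mean: (1/4.5·-9.6 + 9/6.0·-4.06) / (1/4.5 + 9/6.0) = -4.775.
A Normal posterior is symmetric, so mode = mean.
Squared-error loss ⇒ the optimal estimator is the posterior mean.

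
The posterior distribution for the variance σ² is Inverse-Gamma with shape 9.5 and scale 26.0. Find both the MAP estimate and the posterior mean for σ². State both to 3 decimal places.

MAP estimate = 2.476, posterior mean = 3.059

Mode = β/(α+1) = 26.0/10.5 = 2.476.
Mean = β/(α−1) = 26.0/8.5 = 3.059.
The posterior is right-skewed, so the mean exceeds the mode.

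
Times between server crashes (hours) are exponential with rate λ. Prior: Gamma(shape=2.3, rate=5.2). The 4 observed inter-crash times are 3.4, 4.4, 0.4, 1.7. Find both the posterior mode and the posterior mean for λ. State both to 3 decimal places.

MAP = 0.351; posterior mean = 0.417

Σ times = 9.9. Posterior: Gamma(shape = 2.3+4 = 6.3, rate = 5.2+9.9 = 15.1).
Mode = (α−1)/β = 5.3/15.1 = 0.351.
Mean = α/β = 6.3/15.1 = 0.417.
Right-skewed posterior ⇒ mode < mean.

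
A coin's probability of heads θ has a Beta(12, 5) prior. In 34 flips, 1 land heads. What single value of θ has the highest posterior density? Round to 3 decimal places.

Posterior: Beta(12+1, 5+33) = Beta(13, 38).
Mode = (13−1)/(13+38−2) = 12/49 = 0.245.
Mean = 13/(13+38) = 13/51 = 0.255.
This is the posterior mode — the MAP estimate.

0.245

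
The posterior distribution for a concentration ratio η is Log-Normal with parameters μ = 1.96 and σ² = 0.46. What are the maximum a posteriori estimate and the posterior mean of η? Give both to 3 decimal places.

Mode = exp(μ − σ²) = exp(1.50) = 4.482.
Mean = exp(μ + σ²/2) = exp(2.190) = 8.935.
The posterior is right-skewed, so the mean exceeds the mode.

MAP = 4.482; posterior mean = 8.935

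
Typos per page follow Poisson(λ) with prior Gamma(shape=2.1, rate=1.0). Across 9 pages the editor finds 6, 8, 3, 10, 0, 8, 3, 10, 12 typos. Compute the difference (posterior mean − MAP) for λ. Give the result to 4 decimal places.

0.1000

Σ counts = 60. Posterior: Gamma(shape = 2.1+60 = 62.1, rate = 1.0+9 = 10.0).
Mode = (α−1)/β = 61.1/10.0 = 6.1100.
Mean = α/β = 62.1/10.0 = 6.2100.
Difference = 6.2100 − 6.1100 = 0.1000.
The mean is pulled above the mode by the posterior's right skew.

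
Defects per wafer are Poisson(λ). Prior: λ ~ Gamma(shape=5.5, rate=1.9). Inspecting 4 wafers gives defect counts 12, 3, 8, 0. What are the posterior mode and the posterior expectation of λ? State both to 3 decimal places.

MAP: 4.661. Posterior mean: 4.831.

Σ counts = 23. Posterior: Gamma(shape = 5.5+23 = 28.5, rate = 1.9+4 = 5.9).
Mode = (α−1)/β = 27.5/5.9 = 4.661.
Mean = α/β = 28.5/5.9 = 4.831.
The posterior is right-skewed, so the mean exceeds the mode.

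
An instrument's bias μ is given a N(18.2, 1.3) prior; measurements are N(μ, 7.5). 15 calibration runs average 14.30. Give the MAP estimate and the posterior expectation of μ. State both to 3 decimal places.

Posterior for μ is Normal. Precision-weighted mean: (1/1.3·18.2 + 15/7.5·14.30) / (1/1.3 + 15/7.5) = 15.383.
A Normal posterior is symmetric, so mode = mean.

MAP estimate = 15.383, posterior expectation = 15.383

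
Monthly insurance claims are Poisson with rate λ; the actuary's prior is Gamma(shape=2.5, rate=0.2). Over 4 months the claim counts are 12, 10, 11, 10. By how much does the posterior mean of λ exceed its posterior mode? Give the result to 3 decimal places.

0.238

Σ counts = 43. Posterior: Gamma(shape = 2.5+43 = 45.5, rate = 0.2+4 = 4.2).
Mode = (α−1)/β = 44.5/4.2 = 10.595.
Mean = α/β = 45.5/4.2 = 10.833.
Difference = 10.833 − 10.595 = 0.238.
Right-skewed posterior ⇒ mode < mean.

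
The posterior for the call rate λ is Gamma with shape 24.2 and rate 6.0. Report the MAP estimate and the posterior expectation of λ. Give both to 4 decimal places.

Mode = (α−1)/β = 23.2/6.0 = 3.8667.
Mean = α/β = 24.2/6.0 = 4.0333.

MAP: 3.8667. Posterior mean: 4.0333.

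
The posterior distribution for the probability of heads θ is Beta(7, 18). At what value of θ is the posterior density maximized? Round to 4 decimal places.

0.2609

Mode = (7−1)/(7+18−2) = 6/23 = 0.2609.
Mean = 7/(7+18) = 7/25 = 0.2800.
This is the posterior mode — the MAP estimate.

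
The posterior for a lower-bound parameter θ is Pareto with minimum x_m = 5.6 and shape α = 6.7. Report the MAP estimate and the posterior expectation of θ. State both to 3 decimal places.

θ_MAP = 5.600, E[θ|data] = 6.582

The Pareto density is strictly decreasing on [x_m, ∞), so the mode is x_m = 5.600.
Mean = α·x_m/(α−1) = 6.7·5.6/5.7 = 6.582.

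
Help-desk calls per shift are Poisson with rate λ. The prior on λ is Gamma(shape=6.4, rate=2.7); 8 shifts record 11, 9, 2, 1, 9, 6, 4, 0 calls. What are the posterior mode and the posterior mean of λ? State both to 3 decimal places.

λ_MAP = 4.430, E[λ|data] = 4.523

Σ counts = 42. Posterior: Gamma(shape = 6.4+42 = 48.4, rate = 2.7+8 = 10.7).
Mode = (α−1)/β = 47.4/10.7 = 4.430.
Mean = α/β = 48.4/10.7 = 4.523.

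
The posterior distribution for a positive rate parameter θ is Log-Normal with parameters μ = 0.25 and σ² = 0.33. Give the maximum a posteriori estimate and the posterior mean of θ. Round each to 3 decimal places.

MAP = 0.923; posterior mean = 1.514

Mode = exp(μ − σ²) = exp(-0.08) = 0.923.
Mean = exp(μ + σ²/2) = exp(0.415) = 1.514.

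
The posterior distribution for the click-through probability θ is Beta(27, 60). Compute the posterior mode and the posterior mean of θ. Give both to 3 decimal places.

MAP = 0.306, posterior mean = 0.310

Mode = (27−1)/(27+60−2) = 26/85 = 0.306.
Mean = 27/(27+60) = 27/87 = 0.310.
Mean > mode: the posterior has a right tail.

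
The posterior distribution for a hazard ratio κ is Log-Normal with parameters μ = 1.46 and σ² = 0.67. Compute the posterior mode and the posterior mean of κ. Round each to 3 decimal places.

Mode = exp(μ − σ²) = exp(0.79) = 2.203.
Mean = exp(μ + σ²/2) = exp(1.795) = 6.019.
Mean > mode: the posterior has a right tail.

MAP: 2.203. Posterior mean: 6.019.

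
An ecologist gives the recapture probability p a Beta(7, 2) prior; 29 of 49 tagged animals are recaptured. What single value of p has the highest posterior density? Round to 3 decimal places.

0.625

Posterior: Beta(7+29, 2+20) = Beta(36, 22).
Mode = (36−1)/(36+22−2) = 35/56 = 0.625.
Mean = 36/(36+22) = 36/58 = 0.621.
This is the posterior mode — the MAP estimate.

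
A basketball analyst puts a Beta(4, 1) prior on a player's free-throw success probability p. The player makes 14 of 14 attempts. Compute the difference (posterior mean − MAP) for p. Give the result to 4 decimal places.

-0.0526

Posterior: Beta(4+14, 1+0) = Beta(18, 1).
Since β = 1 ≤ 1 and α > 1, the Beta density is monotone increasing on [0,1]; the mode is at 1.
Mean = 18/(18+1) = 0.9474.
Difference = 0.9474 − 1.0000 = -0.0526.
The mean is pulled below the mode by the posterior's left skew.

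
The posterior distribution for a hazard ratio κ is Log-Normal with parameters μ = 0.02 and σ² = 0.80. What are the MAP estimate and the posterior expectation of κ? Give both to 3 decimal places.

Mode = exp(μ − σ²) = exp(-0.78) = 0.458.
Mean = exp(μ + σ²/2) = exp(0.420) = 1.522.

MAP = 0.458, posterior mean = 1.522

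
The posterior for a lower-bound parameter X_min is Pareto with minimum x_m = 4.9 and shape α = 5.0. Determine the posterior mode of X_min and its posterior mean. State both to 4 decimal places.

The Pareto density is strictly decreasing on [x_m, ∞), so the mode is x_m = 4.9000.
Mean = α·x_m/(α−1) = 5.0·4.9/4.0 = 6.1250.
Mean > mode: the posterior has a right tail.

MAP: 4.9000. Posterior mean: 6.1250.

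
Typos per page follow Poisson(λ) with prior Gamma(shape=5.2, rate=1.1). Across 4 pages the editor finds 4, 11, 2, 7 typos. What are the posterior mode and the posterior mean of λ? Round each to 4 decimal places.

MAP = 5.5294; posterior mean = 5.7255

Σ counts = 24. Posterior: Gamma(shape = 5.2+24 = 29.2, rate = 1.1+4 = 5.1).
Mode = (α−1)/β = 28.2/5.1 = 5.5294.
Mean = α/β = 29.2/5.1 = 5.7255.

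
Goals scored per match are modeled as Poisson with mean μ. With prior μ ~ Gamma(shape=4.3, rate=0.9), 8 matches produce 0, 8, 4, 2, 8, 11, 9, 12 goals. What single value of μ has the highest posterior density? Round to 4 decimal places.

Σ counts = 54. Posterior: Gamma(shape = 4.3+54 = 58.3, rate = 0.9+8 = 8.9).
Mode = (α−1)/β = 57.3/8.9 = 6.4382.
Mean = α/β = 58.3/8.9 = 6.5506.
This is the posterior mode — the MAP estimate.

6.4382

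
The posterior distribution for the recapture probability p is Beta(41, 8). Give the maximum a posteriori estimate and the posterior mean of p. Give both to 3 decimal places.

MAP: 0.851. Posterior mean: 0.837.

Mode = (41−1)/(41+8−2) = 40/47 = 0.851.
Mean = 41/(41+8) = 41/49 = 0.837.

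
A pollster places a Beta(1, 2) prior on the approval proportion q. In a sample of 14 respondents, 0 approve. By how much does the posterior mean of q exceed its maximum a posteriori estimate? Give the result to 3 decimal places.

0.059

Posterior: Beta(1+0, 2+14) = Beta(1, 16).
Since α = 1 ≤ 1 and β > 1, the Beta density is monotone decreasing on [0,1]; the mode is at 0.
Mean = 1/(1+16) = 0.059.
Difference = 0.059 − 0.000 = 0.059.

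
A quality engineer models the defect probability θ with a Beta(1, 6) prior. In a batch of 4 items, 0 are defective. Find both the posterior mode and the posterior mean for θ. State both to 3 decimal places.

Posterior: Beta(1+0, 6+4) = Beta(1, 10).
Since α = 1 ≤ 1 and β > 1, the Beta density is monotone decreasing on [0,1]; the mode is at 0.
Mean = 1/(1+10) = 0.091.

MAP = 0.000; posterior mean = 0.091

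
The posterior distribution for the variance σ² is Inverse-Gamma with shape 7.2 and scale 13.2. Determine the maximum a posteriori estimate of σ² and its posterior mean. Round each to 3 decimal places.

MAP: 1.610. Posterior mean: 2.129.

Mode = β/(α+1) = 13.2/8.2 = 1.610.
Mean = β/(α−1) = 13.2/6.2 = 2.129.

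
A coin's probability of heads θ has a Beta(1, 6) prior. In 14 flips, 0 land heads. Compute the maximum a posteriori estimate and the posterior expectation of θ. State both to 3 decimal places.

Posterior: Beta(1+0, 6+14) = Beta(1, 20).
Since α = 1 ≤ 1 and β > 1, the Beta density is monotone decreasing on [0,1]; the mode is at 0.
Mean = 1/(1+20) = 0.048.

MAP = 0.000; posterior mean = 0.048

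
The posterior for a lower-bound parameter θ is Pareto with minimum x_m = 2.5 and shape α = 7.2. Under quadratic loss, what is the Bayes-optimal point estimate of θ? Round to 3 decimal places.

The Pareto density is strictly decreasing on [x_m, ∞), so the mode is x_m = 2.500.
Mean = α·x_m/(α−1) = 7.2·2.5/6.2 = 2.903.
Quadratic loss ⇒ the optimal estimator is the posterior mean.

2.903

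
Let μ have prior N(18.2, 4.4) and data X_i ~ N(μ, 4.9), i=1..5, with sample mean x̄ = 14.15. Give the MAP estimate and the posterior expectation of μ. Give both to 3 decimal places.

Posterior for μ is Normal. Precision-weighted mean: (1/4.4·18.2 + 5/4.9·14.15) / (1/4.4 + 5/4.9) = 14.888.
A Normal posterior is symmetric, so mode = mean.

MAP = 14.888, posterior mean = 14.888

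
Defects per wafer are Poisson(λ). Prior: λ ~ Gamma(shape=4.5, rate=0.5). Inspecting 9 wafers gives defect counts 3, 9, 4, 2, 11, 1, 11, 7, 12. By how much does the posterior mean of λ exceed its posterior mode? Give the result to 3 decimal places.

0.105

Σ counts = 60. Posterior: Gamma(shape = 4.5+60 = 64.5, rate = 0.5+9 = 9.5).
Mode = (α−1)/β = 63.5/9.5 = 6.684.
Mean = α/β = 64.5/9.5 = 6.789.
Difference = 6.789 − 6.684 = 0.105.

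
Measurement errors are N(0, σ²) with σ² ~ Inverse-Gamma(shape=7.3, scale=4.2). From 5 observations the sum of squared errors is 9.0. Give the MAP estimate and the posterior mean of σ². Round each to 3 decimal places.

Posterior: Inverse-Gamma(shape = 7.3+5/2 = 9.8, scale = 4.2+9.0/2 = 8.7).
Mode = β/(α+1) = 8.7/10.8 = 0.806.
Mean = β/(α−1) = 8.7/8.8 = 0.989.

MAP = 0.806; posterior mean = 0.989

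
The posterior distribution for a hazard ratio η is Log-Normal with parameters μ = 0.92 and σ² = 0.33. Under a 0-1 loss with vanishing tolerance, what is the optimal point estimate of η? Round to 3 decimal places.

Mode = exp(μ − σ²) = exp(0.59) = 1.804.
Mean = exp(μ + σ²/2) = exp(1.085) = 2.959.
This is the posterior mode — the MAP estimate.

1.804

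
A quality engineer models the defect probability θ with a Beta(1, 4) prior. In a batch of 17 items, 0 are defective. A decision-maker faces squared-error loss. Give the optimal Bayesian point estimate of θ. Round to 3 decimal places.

Posterior: Beta(1+0, 4+17) = Beta(1, 21).
Since α = 1 ≤ 1 and β > 1, the Beta density is monotone decreasing on [0,1]; the mode is at 0.
Mean = 1/(1+21) = 0.045.
Squared-error loss ⇒ the optimal estimator is the posterior mean.

0.045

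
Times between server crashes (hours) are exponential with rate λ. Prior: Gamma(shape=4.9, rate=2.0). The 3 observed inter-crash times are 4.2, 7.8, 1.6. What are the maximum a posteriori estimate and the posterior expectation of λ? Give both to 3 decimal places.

MAP: 0.442. Posterior mean: 0.506.

Σ times = 13.6. Posterior: Gamma(shape = 4.9+3 = 7.9, rate = 2.0+13.6 = 15.6).
Mode = (α−1)/β = 6.9/15.6 = 0.442.
Mean = α/β = 7.9/15.6 = 0.506.
The posterior is right-skewed, so the mean exceeds the mode.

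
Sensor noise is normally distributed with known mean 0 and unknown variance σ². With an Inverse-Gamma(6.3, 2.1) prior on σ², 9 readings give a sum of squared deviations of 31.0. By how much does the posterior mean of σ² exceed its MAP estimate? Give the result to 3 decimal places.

0.304

Posterior: Inverse-Gamma(shape = 6.3+9/2 = 10.8, scale = 2.1+31.0/2 = 17.6).
Mode = β/(α+1) = 17.6/11.8 = 1.492.
Mean = β/(α−1) = 17.6/9.8 = 1.796.
Difference = 1.796 − 1.492 = 0.304.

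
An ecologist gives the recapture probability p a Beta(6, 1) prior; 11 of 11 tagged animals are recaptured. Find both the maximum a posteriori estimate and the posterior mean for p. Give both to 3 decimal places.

p_MAP = 1.000, E[p|data] = 0.944

Posterior: Beta(6+11, 1+0) = Beta(17, 1).
Since β = 1 ≤ 1 and α > 1, the Beta density is monotone increasing on [0,1]; the mode is at 1.
Mean = 17/(17+1) = 0.944.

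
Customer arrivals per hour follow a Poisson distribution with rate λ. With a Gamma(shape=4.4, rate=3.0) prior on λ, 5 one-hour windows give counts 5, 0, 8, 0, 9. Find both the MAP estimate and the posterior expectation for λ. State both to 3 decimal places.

Σ counts = 22. Posterior: Gamma(shape = 4.4+22 = 26.4, rate = 3.0+5 = 8.0).
Mode = (α−1)/β = 25.4/8.0 = 3.175.
Mean = α/β = 26.4/8.0 = 3.300.
The posterior is right-skewed, so the mean exceeds the mode.

MAP estimate = 3.175, posterior expectation = 3.300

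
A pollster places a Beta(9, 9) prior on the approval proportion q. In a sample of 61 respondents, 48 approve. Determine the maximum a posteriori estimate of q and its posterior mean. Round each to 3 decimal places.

MAP = 0.727; posterior mean = 0.722

Posterior: Beta(9+48, 9+13) = Beta(57, 22).
Mode = (57−1)/(57+22−2) = 56/77 = 0.727.
Mean = 57/(57+22) = 57/79 = 0.722.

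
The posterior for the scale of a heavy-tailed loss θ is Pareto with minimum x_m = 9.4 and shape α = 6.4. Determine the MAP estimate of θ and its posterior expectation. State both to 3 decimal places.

θ_MAP = 9.400, E[θ|data] = 11.141

The Pareto density is strictly decreasing on [x_m, ∞), so the mode is x_m = 9.400.
Mean = α·x_m/(α−1) = 6.4·9.4/5.4 = 11.141.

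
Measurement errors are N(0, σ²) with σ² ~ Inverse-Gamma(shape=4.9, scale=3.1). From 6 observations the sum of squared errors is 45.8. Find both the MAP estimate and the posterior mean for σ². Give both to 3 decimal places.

Posterior: Inverse-Gamma(shape = 4.9+6/2 = 7.9, scale = 3.1+45.8/2 = 26.0).
Mode = β/(α+1) = 26.0/8.9 = 2.921.
Mean = β/(α−1) = 26.0/6.9 = 3.768.
The mean is pulled above the mode by the posterior's right skew.

σ²_MAP = 2.921, E[σ²|data] = 3.768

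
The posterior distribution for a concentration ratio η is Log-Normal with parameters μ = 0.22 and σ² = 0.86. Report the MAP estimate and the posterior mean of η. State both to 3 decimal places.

Mode = exp(μ − σ²) = exp(-0.64) = 0.527.
Mean = exp(μ + σ²/2) = exp(0.650) = 1.916.
The mean is pulled above the mode by the posterior's right skew.

MAP estimate = 0.527, posterior mean = 1.916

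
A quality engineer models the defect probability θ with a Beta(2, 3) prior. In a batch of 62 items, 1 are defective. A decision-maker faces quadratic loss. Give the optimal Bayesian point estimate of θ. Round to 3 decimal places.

0.045

Posterior: Beta(2+1, 3+61) = Beta(3, 64).
Mode = (3−1)/(3+64−2) = 2/65 = 0.031.
Mean = 3/(3+64) = 3/67 = 0.045.
Quadratic loss ⇒ the optimal estimator is the posterior mean.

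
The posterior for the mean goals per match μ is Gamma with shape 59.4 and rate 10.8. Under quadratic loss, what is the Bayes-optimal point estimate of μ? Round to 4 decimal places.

Mode = (α−1)/β = 58.4/10.8 = 5.4074.
Mean = α/β = 59.4/10.8 = 5.5000.
Quadratic loss ⇒ the optimal estimator is the posterior mean.

5.5000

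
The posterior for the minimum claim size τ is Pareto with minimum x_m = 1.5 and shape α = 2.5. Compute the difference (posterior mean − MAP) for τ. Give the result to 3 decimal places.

The Pareto density is strictly decreasing on [x_m, ∞), so the mode is x_m = 1.500.
Mean = α·x_m/(α−1) = 2.5·1.5/1.5 = 2.500.
Difference = 2.500 − 1.500 = 1.000.

1.000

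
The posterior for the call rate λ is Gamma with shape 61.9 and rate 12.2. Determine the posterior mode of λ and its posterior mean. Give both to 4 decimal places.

posterior mode = 4.9918, posterior mean = 5.0738

Mode = (α−1)/β = 60.9/12.2 = 4.9918.
Mean = α/β = 61.9/12.2 = 5.0738.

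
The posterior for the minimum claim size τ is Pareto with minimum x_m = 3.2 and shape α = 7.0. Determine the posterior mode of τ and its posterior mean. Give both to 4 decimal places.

The Pareto density is strictly decreasing on [x_m, ∞), so the mode is x_m = 3.2000.
Mean = α·x_m/(α−1) = 7.0·3.2/6.0 = 3.7333.
The posterior is right-skewed, so the mean exceeds the mode.

MAP = 3.2000; posterior mean = 3.7333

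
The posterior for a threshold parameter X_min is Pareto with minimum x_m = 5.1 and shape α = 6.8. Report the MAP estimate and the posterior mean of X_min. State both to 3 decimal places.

MAP: 5.100. Posterior mean: 5.979.

The Pareto density is strictly decreasing on [x_m, ∞), so the mode is x_m = 5.100.
Mean = α·x_m/(α−1) = 6.8·5.1/5.8 = 5.979.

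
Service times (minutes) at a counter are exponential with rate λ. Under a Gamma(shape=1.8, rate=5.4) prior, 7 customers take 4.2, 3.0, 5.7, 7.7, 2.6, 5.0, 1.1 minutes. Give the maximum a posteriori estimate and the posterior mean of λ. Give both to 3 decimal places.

MAP: 0.225. Posterior mean: 0.254.

Σ times = 29.3. Posterior: Gamma(shape = 1.8+7 = 8.8, rate = 5.4+29.3 = 34.7).
Mode = (α−1)/β = 7.8/34.7 = 0.225.
Mean = α/β = 8.8/34.7 = 0.254.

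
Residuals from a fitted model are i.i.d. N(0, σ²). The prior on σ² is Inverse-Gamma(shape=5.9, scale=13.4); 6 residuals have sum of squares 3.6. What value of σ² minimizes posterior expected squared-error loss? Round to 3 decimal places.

1.924

Posterior: Inverse-Gamma(shape = 5.9+6/2 = 8.9, scale = 13.4+3.6/2 = 15.2).
Mode = β/(α+1) = 15.2/9.9 = 1.535.
Mean = β/(α−1) = 15.2/7.9 = 1.924.
Squared-error loss ⇒ the optimal estimator is the posterior mean.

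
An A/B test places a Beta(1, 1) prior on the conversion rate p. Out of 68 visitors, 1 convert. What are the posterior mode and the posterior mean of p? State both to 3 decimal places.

posterior mode = 0.015, posterior mean = 0.029

Posterior: Beta(1+1, 1+67) = Beta(2, 68).
Mode = (2−1)/(2+68−2) = 1/68 = 0.015.
Mean = 2/(2+68) = 2/70 = 0.029.
Right-skewed posterior ⇒ mode < mean.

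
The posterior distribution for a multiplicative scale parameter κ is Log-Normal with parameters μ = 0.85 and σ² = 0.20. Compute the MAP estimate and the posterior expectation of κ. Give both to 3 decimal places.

Mode = exp(μ − σ²) = exp(0.65) = 1.916.
Mean = exp(μ + σ²/2) = exp(0.950) = 2.586.

MAP = 1.916; posterior mean = 2.586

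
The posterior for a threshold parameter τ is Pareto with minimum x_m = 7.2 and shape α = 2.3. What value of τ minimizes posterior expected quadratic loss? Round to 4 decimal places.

12.7385

The Pareto density is strictly decreasing on [x_m, ∞), so the mode is x_m = 7.2000.
Mean = α·x_m/(α−1) = 2.3·7.2/1.3 = 12.7385.
Quadratic loss ⇒ the optimal estimator is the posterior mean.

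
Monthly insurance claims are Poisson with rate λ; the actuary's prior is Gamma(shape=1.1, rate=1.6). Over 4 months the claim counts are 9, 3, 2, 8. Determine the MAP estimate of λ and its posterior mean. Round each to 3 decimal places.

λ_MAP = 3.946, E[λ|data] = 4.125

Σ counts = 22. Posterior: Gamma(shape = 1.1+22 = 23.1, rate = 1.6+4 = 5.6).
Mode = (α−1)/β = 22.1/5.6 = 3.946.
Mean = α/β = 23.1/5.6 = 4.125.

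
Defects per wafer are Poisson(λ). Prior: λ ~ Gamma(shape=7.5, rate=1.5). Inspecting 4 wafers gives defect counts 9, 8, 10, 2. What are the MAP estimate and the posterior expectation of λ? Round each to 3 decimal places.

Σ counts = 29. Posterior: Gamma(shape = 7.5+29 = 36.5, rate = 1.5+4 = 5.5).
Mode = (α−1)/β = 35.5/5.5 = 6.455.
Mean = α/β = 36.5/5.5 = 6.636.

MAP: 6.455. Posterior mean: 6.636.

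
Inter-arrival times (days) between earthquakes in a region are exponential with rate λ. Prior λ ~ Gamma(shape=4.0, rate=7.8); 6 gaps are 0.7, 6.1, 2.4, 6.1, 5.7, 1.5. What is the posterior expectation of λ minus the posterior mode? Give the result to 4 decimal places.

Σ times = 22.5. Posterior: Gamma(shape = 4.0+6 = 10.0, rate = 7.8+22.5 = 30.3).
Mode = (α−1)/β = 9.0/30.3 = 0.2970.
Mean = α/β = 10.0/30.3 = 0.3300.
Difference = 0.3300 − 0.2970 = 0.0330.

0.0330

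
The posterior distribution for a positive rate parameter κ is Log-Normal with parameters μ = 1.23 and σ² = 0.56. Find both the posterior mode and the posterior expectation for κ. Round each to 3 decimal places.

Mode = exp(μ − σ²) = exp(0.67) = 1.954.
Mean = exp(μ + σ²/2) = exp(1.510) = 4.527.

posterior mode = 1.954, posterior expectation = 4.527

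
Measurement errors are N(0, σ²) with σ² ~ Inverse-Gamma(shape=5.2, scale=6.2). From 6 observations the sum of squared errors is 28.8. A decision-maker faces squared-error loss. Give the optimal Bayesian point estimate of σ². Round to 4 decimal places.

2.8611

Posterior: Inverse-Gamma(shape = 5.2+6/2 = 8.2, scale = 6.2+28.8/2 = 20.6).
Mode = β/(α+1) = 20.6/9.2 = 2.2391.
Mean = β/(α−1) = 20.6/7.2 = 2.8611.
Squared-error loss ⇒ the optimal estimator is the posterior mean.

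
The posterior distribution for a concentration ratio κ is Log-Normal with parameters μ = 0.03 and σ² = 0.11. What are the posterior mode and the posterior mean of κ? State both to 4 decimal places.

κ_MAP = 0.9231, E[κ|data] = 1.0887

Mode = exp(μ − σ²) = exp(-0.08) = 0.9231.
Mean = exp(μ + σ²/2) = exp(0.085) = 1.0887.
The mean is pulled above the mode by the posterior's right skew.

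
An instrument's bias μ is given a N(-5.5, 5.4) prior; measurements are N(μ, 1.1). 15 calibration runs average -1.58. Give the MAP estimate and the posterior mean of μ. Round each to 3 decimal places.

Posterior for μ is Normal. Precision-weighted mean: (1/5.4·-5.5 + 15/1.1·-1.58) / (1/5.4 + 15/1.1) = -1.633.
A Normal posterior is symmetric, so mode = mean.

MAP = -1.633; posterior mean = -1.633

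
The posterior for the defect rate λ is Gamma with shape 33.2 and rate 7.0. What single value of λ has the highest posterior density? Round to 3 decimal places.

4.600

Mode = (α−1)/β = 32.2/7.0 = 4.600.
Mean = α/β = 33.2/7.0 = 4.743.
This is the posterior mode — the MAP estimate.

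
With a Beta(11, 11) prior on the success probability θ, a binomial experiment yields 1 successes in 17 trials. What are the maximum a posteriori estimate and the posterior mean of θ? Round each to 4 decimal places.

Posterior: Beta(11+1, 11+16) = Beta(12, 27).
Mode = (12−1)/(12+27−2) = 11/37 = 0.2973.
Mean = 12/(12+27) = 12/39 = 0.3077.

MAP = 0.2973, posterior mean = 0.3077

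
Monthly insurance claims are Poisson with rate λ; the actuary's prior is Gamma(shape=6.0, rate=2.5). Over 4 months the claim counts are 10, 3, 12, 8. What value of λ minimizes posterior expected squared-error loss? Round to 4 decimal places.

Σ counts = 33. Posterior: Gamma(shape = 6.0+33 = 39.0, rate = 2.5+4 = 6.5).
Mode = (α−1)/β = 38.0/6.5 = 5.8462.
Mean = α/β = 39.0/6.5 = 6.0000.
Squared-error loss ⇒ the optimal estimator is the posterior mean.

6.0000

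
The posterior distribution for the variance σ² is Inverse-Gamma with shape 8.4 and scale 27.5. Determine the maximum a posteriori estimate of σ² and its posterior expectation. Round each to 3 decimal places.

maximum a posteriori estimate = 2.926, posterior expectation = 3.716

Mode = β/(α+1) = 27.5/9.4 = 2.926.
Mean = β/(α−1) = 27.5/7.4 = 3.716.
The mean is pulled above the mode by the posterior's right skew.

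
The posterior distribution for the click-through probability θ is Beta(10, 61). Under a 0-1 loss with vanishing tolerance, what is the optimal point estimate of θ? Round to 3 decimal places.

0.130

Mode = (10−1)/(10+61−2) = 9/69 = 0.130.
Mean = 10/(10+61) = 10/71 = 0.141.
This is the posterior mode — the MAP estimate.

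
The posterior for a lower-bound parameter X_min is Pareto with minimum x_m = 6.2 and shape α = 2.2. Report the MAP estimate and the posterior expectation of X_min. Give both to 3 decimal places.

The Pareto density is strictly decreasing on [x_m, ∞), so the mode is x_m = 6.200.
Mean = α·x_m/(α−1) = 2.2·6.2/1.2 = 11.367.
The posterior is right-skewed, so the mean exceeds the mode.

MAP = 6.200, posterior mean = 11.367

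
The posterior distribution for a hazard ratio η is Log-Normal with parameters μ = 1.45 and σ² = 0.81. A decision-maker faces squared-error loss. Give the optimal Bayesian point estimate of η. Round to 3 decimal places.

Mode = exp(μ − σ²) = exp(0.64) = 1.896.
Mean = exp(μ + σ²/2) = exp(1.855) = 6.392.
Squared-error loss ⇒ the optimal estimator is the posterior mean.

6.392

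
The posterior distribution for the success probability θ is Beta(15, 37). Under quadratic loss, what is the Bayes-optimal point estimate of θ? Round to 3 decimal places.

Mode = (15−1)/(15+37−2) = 14/50 = 0.280.
Mean = 15/(15+37) = 15/52 = 0.288.
Quadratic loss ⇒ the optimal estimator is the posterior mean.

0.288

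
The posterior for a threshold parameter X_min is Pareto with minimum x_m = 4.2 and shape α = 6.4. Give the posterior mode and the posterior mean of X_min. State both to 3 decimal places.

MAP = 4.200; posterior mean = 4.978

The Pareto density is strictly decreasing on [x_m, ∞), so the mode is x_m = 4.200.
Mean = α·x_m/(α−1) = 6.4·4.2/5.4 = 4.978.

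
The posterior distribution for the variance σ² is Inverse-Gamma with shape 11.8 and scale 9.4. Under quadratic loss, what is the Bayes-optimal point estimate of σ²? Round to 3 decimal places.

Mode = β/(α+1) = 9.4/12.8 = 0.734.
Mean = β/(α−1) = 9.4/10.8 = 0.870.
Quadratic loss ⇒ the optimal estimator is the posterior mean.

0.870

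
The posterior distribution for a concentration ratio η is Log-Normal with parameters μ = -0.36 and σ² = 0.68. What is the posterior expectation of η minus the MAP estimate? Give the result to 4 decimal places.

0.6267

Mode = exp(μ − σ²) = exp(-1.04) = 0.3535.
Mean = exp(μ + σ²/2) = exp(-0.020) = 0.9802.
Difference = 0.9802 − 0.3535 = 0.6267.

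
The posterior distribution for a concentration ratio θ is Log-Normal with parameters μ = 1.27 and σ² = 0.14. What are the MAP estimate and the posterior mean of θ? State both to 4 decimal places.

MAP: 3.0957. Posterior mean: 3.8190.

Mode = exp(μ − σ²) = exp(1.13) = 3.0957.
Mean = exp(μ + σ²/2) = exp(1.340) = 3.8190.
The mean is pulled above the mode by the posterior's right skew.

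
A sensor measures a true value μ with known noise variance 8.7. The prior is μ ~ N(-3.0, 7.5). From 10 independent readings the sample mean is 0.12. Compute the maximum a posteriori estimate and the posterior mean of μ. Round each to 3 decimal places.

μ_MAP = -0.204, E[μ|data] = -0.204

Posterior for μ is Normal. Precision-weighted mean: (1/7.5·-3.0 + 10/8.7·0.12) / (1/7.5 + 10/8.7) = -0.204.
A Normal posterior is symmetric, so mode = mean.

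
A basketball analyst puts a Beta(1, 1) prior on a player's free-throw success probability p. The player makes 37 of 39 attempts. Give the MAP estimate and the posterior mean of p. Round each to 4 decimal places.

MAP estimate = 0.9487, posterior mean = 0.9268

Posterior: Beta(1+37, 1+2) = Beta(38, 3).
Mode = (38−1)/(38+3−2) = 37/39 = 0.9487.
With a flat prior the MAP equals the MLE, 37/39.
Mean = 38/(38+3) = 38/41 = 0.9268.
Mode > mean: the posterior has a left tail.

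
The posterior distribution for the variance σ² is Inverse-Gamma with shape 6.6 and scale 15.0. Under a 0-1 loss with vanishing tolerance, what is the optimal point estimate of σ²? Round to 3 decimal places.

Mode = β/(α+1) = 15.0/7.6 = 1.974.
Mean = β/(α−1) = 15.0/5.6 = 2.679.
This is the posterior mode — the MAP estimate.

1.974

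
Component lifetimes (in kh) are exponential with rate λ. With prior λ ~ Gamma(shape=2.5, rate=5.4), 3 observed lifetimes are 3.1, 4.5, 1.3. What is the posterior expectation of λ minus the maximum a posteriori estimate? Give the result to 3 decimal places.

Σ times = 8.9. Posterior: Gamma(shape = 2.5+3 = 5.5, rate = 5.4+8.9 = 14.3).
Mode = (α−1)/β = 4.5/14.3 = 0.315.
Mean = α/β = 5.5/14.3 = 0.385.
Difference = 0.385 − 0.315 = 0.070.

0.070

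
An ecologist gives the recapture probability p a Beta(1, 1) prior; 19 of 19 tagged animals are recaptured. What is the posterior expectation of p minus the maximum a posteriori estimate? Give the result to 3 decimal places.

-0.048

Posterior: Beta(1+19, 1+0) = Beta(20, 1).
Since β = 1 ≤ 1 and α > 1, the Beta density is monotone increasing on [0,1]; the mode is at 1.
Mean = 20/(20+1) = 0.952.
Difference = 0.952 − 1.000 = -0.048.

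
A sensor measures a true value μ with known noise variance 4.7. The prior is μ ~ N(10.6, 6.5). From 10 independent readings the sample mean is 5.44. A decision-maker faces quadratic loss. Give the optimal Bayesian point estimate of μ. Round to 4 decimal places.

5.7879

Posterior for μ is Normal. Precision-weighted mean: (1/6.5·10.6 + 10/4.7·5.44) / (1/6.5 + 10/4.7) = 5.7879.
A Normal posterior is symmetric, so mode = mean.
Quadratic loss ⇒ the optimal estimator is the posterior mean.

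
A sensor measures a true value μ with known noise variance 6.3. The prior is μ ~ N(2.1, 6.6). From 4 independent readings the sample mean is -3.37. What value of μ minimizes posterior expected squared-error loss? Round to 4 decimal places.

-2.3161

Posterior for μ is Normal. Precision-weighted mean: (1/6.6·2.1 + 4/6.3·-3.37) / (1/6.6 + 4/6.3) = -2.3161.
A Normal posterior is symmetric, so mode = mean.
Squared-error loss ⇒ the optimal estimator is the posterior mean.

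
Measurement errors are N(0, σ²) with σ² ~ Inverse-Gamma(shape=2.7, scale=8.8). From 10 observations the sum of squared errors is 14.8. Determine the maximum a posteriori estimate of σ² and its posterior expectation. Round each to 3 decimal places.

Posterior: Inverse-Gamma(shape = 2.7+10/2 = 7.7, scale = 8.8+14.8/2 = 16.2).
Mode = β/(α+1) = 16.2/8.7 = 1.862.
Mean = β/(α−1) = 16.2/6.7 = 2.418.
The mean is pulled above the mode by the posterior's right skew.

maximum a posteriori estimate = 1.862, posterior expectation = 2.418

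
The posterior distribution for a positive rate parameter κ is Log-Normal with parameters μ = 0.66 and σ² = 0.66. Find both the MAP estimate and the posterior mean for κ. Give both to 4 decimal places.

MAP = 1.0000, posterior mean = 2.6912

Mode = exp(μ − σ²) = exp(0.00) = 1.0000.
Mean = exp(μ + σ²/2) = exp(0.990) = 2.6912.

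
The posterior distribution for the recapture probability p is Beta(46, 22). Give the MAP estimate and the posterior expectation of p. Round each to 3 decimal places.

Mode = (46−1)/(46+22−2) = 45/66 = 0.682.
Mean = 46/(46+22) = 46/68 = 0.676.
Mode > mean: the posterior has a left tail.

MAP estimate = 0.682, posterior expectation = 0.676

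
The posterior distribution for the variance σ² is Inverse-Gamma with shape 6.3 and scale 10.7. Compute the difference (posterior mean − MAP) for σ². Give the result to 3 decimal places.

0.553

Mode = β/(α+1) = 10.7/7.3 = 1.466.
Mean = β/(α−1) = 10.7/5.3 = 2.019.
Difference = 2.019 − 1.466 = 0.553.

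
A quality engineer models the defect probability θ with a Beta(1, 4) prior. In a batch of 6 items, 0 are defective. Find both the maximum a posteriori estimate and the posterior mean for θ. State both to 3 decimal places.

θ_MAP = 0.000, E[θ|data] = 0.091

Posterior: Beta(1+0, 4+6) = Beta(1, 10).
Since α = 1 ≤ 1 and β > 1, the Beta density is monotone decreasing on [0,1]; the mode is at 0.
Mean = 1/(1+10) = 0.091.
Right-skewed posterior ⇒ mode < mean.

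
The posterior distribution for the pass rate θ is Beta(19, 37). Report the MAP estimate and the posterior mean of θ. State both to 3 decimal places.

Mode = (19−1)/(19+37−2) = 18/54 = 0.333.
Mean = 19/(19+37) = 19/56 = 0.339.

MAP: 0.333. Posterior mean: 0.339.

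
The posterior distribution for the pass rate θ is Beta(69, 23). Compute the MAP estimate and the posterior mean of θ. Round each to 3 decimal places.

MAP = 0.756; posterior mean = 0.750

Mode = (69−1)/(69+23−2) = 68/90 = 0.756.
Mean = 69/(69+23) = 69/92 = 0.750.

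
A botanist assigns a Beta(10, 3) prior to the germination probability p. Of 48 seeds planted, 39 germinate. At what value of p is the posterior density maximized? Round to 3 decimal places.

0.814

Posterior: Beta(10+39, 3+9) = Beta(49, 12).
Mode = (49−1)/(49+12−2) = 48/59 = 0.814.
Mean = 49/(49+12) = 49/61 = 0.803.
This is the posterior mode — the MAP estimate.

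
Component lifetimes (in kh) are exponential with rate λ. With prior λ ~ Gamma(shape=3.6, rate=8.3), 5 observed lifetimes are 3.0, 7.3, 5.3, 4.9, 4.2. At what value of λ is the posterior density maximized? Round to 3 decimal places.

Σ times = 24.7. Posterior: Gamma(shape = 3.6+5 = 8.6, rate = 8.3+24.7 = 33.0).
Mode = (α−1)/β = 7.6/33.0 = 0.230.
Mean = α/β = 8.6/33.0 = 0.261.
This is the posterior mode — the MAP estimate.

0.230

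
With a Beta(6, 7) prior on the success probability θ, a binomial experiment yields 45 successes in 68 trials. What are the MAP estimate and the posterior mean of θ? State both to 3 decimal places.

Posterior: Beta(6+45, 7+23) = Beta(51, 30).
Mode = (51−1)/(51+30−2) = 50/79 = 0.633.
Mean = 51/(51+30) = 51/81 = 0.630.
The posterior is left-skewed, so the mode exceeds the mean.

MAP: 0.633. Posterior mean: 0.630.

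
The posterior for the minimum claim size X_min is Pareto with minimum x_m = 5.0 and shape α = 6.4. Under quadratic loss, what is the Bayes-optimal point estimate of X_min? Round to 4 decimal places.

The Pareto density is strictly decreasing on [x_m, ∞), so the mode is x_m = 5.0000.
Mean = α·x_m/(α−1) = 6.4·5.0/5.4 = 5.9259.
Quadratic loss ⇒ the optimal estimator is the posterior mean.

5.9259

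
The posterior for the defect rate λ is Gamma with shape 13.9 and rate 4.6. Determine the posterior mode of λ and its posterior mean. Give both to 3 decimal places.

MAP: 2.804. Posterior mean: 3.022.

Mode = (α−1)/β = 12.9/4.6 = 2.804.
Mean = α/β = 13.9/4.6 = 3.022.
The posterior is right-skewed, so the mean exceeds the mode.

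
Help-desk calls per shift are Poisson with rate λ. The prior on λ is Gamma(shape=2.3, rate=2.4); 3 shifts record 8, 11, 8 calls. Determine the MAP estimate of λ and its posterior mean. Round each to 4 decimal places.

MAP = 5.2407, posterior mean = 5.4259

Σ counts = 27. Posterior: Gamma(shape = 2.3+27 = 29.3, rate = 2.4+3 = 5.4).
Mode = (α−1)/β = 28.3/5.4 = 5.2407.
Mean = α/β = 29.3/5.4 = 5.4259.
Right-skewed posterior ⇒ mode < mean.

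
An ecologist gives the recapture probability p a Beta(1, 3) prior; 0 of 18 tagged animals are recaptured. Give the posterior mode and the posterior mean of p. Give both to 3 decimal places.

Posterior: Beta(1+0, 3+18) = Beta(1, 21).
Since α = 1 ≤ 1 and β > 1, the Beta density is monotone decreasing on [0,1]; the mode is at 0.
Mean = 1/(1+21) = 0.045.
Mean > mode: the posterior has a right tail.

MAP: 0.000. Posterior mean: 0.045.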